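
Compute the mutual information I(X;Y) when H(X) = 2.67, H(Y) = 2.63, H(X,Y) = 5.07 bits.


I(X;Y) = H(X) + H(Y) - H(X,Y) = 2.67 + 2.63 - 5.07 = 0.23

0.23 bits


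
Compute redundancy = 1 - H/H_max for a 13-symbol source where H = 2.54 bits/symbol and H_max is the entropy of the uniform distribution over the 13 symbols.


H_max = log2(K) = log2(13) = 3.7004 bits/symbol. Redundancy = 1 - H/H_max = 1 - 2.54/3.7004 = 1 - 0.6864 = 0.3136

0.3136


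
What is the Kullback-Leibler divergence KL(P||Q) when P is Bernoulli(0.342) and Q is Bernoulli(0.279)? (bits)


KL = p*log2(p/q) + (1-p)*log2((1-p)/(1-q)) = 0.342*log2(0.342/0.279) + 0.658*log2(0.658/0.721) = 0.0137

0.0137 bits


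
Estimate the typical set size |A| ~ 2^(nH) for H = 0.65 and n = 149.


log2|A_typical| = nH = 149 * 0.65 = 96.85, so |A_typical| ~ 2^96.85 = 1.428e+29

1.428e+29


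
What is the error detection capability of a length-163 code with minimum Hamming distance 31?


Detection capability = d_min - 1 = 31 - 1 = 30

30 errors


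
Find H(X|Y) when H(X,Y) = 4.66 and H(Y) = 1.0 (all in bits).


H(X|Y) = H(X,Y) - H(Y) = 4.66 - 1.0 = 3.66

3.66 bits


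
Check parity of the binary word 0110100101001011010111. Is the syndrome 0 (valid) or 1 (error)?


Syndrome = XOR of all bits = 0 XOR 1 XOR 1 XOR 0 XOR 1 XOR 0 XOR 0 XOR 1 XOR 0 XOR 1 XOR 0 XOR 0 XOR 1 XOR 0 XOR 1 XOR 1 XOR 0 XOR 1 XOR 0 XOR 1 XOR 1 XOR 1 = 0

0


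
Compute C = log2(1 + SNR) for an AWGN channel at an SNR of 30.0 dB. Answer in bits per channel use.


SNR_linear = 10^(30.0/10) = 1000.0; C = log2(1 + SNR_linear) = log2(1 + 1000.0) = 9.9672

9.9672 bits/channel use


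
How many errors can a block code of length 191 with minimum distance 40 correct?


Correction capability = floor((d-1)/2) = floor((40-1)/2) = 19

19 errors


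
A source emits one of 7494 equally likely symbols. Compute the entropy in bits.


H = log2(n) = log2(7494) = 12.8715

12.8715 bits


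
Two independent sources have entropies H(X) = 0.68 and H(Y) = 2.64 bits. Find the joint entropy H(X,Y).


For independent variables, H(X,Y) = H(X) + H(Y) = 0.68 + 2.64 = 3.32

3.32 bits


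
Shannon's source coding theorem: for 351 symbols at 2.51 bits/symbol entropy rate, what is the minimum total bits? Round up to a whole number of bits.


Minimum bits >= n * H = 351 * 2.51 = 881.01, rounded up to a whole number of bits = 882

882 bits


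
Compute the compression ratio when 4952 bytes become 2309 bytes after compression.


Ratio = original / compressed = 4952 / 2309 = 2.1447

2.1447


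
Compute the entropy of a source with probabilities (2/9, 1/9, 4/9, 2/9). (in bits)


H = -sum(p_i * log2(p_i)). Terms: -(2/9)*log2(2/9) = 0.482206; -(1/9)*log2(1/9) = 0.352214; -(4/9)*log2(4/9) = 0.519967; -(2/9)*log2(2/9) = 0.482206. H = 0.482206 + 0.352214 + 0.519967 + 0.482206 = 1.8366

1.8366 bits


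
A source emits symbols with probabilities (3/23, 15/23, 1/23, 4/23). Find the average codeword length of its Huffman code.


Huffman construction (repeatedly merge the two least-probable nodes; each merge adds 1 bit to every symbol beneath it): 1/23 + 3/23 = 4/23; 4/23 + 4/23 = 8/23; 8/23 + 15/23 = 1. Resulting codeword lengths (in the order the probabilities were given): (3, 1, 3, 2). L_avg = sum(p_i * l_i) = 3/23*3 + 15/23*1 + 1/23*3 + 4/23*2 = 35/23 = 1.5217

1.5217 bits


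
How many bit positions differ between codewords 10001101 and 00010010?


Count differing positions: ^ . . ^ ^ ^ ^ ^ = 6 differences

6


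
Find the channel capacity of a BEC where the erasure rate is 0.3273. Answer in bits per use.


C = 1 - epsilon = 1 - 0.3273 = 0.6727

0.6727 bits


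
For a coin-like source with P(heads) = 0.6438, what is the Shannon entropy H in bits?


H = -p*log2(p) - (1-p)*log2(1-p). -0.6438*log2(0.6438) = 0.409016; -0.3562*log2(0.3562) = 0.530467. H = 0.409016 + 0.530467 = 0.9395

0.9395 bits


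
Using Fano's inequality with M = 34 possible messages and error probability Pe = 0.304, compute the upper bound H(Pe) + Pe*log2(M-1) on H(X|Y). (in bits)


H(Pe) = -Pe*log2(Pe) - (1-Pe)*log2(1-Pe) = -0.304*log2(0.304) - 0.696*log2(0.696) = 0.522228 + 0.363897 = 0.8861. Pe*log2(M-1) = 0.304*log2(33) = 1.533496. Bound = H(Pe) + Pe*log2(M-1) = 0.522228 + 0.363897 + 1.533496 = 2.4196

2.4196 bits


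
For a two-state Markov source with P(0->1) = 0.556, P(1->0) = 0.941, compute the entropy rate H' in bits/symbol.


Stationary distribution: pi_0 = p10/(p01+p10) = 0.6286, pi_1 = 0.3714. Entropy rate H' = pi_0*H(p01) + pi_1*H(p10) = 0.6286*0.9909 + 0.3714*0.3235 = 0.743

0.743 bits/symbol


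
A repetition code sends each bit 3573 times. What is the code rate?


Rate = k/n = 1/3573

1/3573


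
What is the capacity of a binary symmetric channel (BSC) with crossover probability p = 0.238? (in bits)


H(p) = -p*log2(p) - (1-p)*log2(1-p) = -0.238*log2(0.238) - 0.762*log2(0.762) = 0.492890 + 0.298808 = 0.7917. C = 1 - H(p) = 1 - 0.7917 = 0.2083

0.2083 bits


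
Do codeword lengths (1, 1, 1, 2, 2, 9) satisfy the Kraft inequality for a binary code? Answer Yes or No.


Kraft sum = sum(2^(-l_i)) = 2.002, need <= 1. Result: violated (a binary prefix-free code with these lengths cannot exist)

No


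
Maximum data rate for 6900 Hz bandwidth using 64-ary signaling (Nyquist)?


Rate = 2 * B * log2(M) = 2 * 6900 * 6.0 = 82800.0

82800.0 bps


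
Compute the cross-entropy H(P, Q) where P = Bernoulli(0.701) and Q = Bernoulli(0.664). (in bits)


H(P,Q) = -p*log2(q) - (1-p)*log2(1-q). -0.701*log2(0.664) = 0.414112; -0.299*log2(0.336) = 0.470467. H(P,Q) = 0.414112 + 0.470467 = 0.8846

0.8846 bits


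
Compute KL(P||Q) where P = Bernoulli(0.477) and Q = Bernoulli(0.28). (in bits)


KL = p*log2(p/q) + (1-p)*log2((1-p)/(1-q)) = 0.477*log2(0.477/0.28) + 0.523*log2(0.523/0.72) = 0.1254

0.1254 bits


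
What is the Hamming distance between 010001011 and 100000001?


Count differing positions: ^ ^ . . . ^ . ^ . = 4 differences

4


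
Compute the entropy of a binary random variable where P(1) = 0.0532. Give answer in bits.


H = -p*log2(p) - (1-p)*log2(1-p). -0.0532*log2(0.0532) = 0.225165; -0.9468*log2(0.9468) = 0.074673. H = 0.225165 + 0.074673 = 0.2998

0.2998 bits


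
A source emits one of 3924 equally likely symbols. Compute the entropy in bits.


H = log2(n) = log2(3924) = 11.9381

11.9381 bits


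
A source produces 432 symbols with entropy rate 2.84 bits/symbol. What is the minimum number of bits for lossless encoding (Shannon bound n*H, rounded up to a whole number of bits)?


Minimum bits >= n * H = 432 * 2.84 = 1226.88, rounded up to a whole number of bits = 1227

1227 bits


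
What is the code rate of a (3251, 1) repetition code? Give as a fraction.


Rate = k/n = 1/3251

1/3251


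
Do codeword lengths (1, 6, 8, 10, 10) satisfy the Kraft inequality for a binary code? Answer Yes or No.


Kraft sum = sum(2^(-l_i)) = 0.5215, need <= 1. Result: satisfied (a binary prefix-free code with these lengths exists)

Yes


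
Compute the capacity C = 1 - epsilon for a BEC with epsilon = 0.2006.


C = 1 - epsilon = 1 - 0.2006 = 0.7994

0.7994 bits


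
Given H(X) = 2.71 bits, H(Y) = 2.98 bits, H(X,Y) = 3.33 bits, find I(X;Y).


I(X;Y) = H(X) + H(Y) - H(X,Y) = 2.71 + 2.98 - 3.33 = 2.36

2.36 bits


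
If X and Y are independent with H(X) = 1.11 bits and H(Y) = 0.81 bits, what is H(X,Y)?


For independent variables, H(X,Y) = H(X) + H(Y) = 1.11 + 0.81 = 1.92

1.92 bits


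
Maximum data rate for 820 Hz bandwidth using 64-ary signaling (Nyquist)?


Rate = 2 * B * log2(M) = 2 * 820 * 6.0 = 9840.0

9840.0 bps


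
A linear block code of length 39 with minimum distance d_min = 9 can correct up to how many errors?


Correction capability = floor((d-1)/2) = floor((9-1)/2) = 4

4 errors


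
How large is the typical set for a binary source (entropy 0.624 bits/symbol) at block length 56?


log2|A_typical| = nH = 56 * 0.624 = 34.944, so |A_typical| ~ 2^34.944 = 3.305e+10

3.305e+10


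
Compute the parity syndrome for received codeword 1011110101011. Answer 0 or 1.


Syndrome = XOR of all bits = 1 XOR 0 XOR 1 XOR 1 XOR 1 XOR 1 XOR 0 XOR 1 XOR 0 XOR 1 XOR 0 XOR 1 XOR 1 = 1

1


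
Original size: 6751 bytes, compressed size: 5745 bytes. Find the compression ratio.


Ratio = original / compressed = 6751 / 5745 = 1.1751

1.1751


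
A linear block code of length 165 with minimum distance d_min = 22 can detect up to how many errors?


Detection capability = d_min - 1 = 22 - 1 = 21

21 errors


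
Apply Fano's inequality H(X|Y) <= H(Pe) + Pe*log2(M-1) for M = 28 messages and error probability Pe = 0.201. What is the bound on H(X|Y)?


H(Pe) = -Pe*log2(Pe) - (1-Pe)*log2(1-Pe) = -0.201*log2(0.201) - 0.799*log2(0.799) = 0.465261 + 0.258662 = 0.7239. Pe*log2(M-1) = 0.201*log2(27) = 0.955732. Bound = H(Pe) + Pe*log2(M-1) = 0.465261 + 0.258662 + 0.955732 = 1.6797

1.6797 bits


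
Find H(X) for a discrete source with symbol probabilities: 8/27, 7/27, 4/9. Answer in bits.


H = -sum(p_i * log2(p_i)). Terms: -(8/27)*log2(8/27) = 0.519967; -(7/27)*log2(7/27) = 0.504916; -(4/9)*log2(4/9) = 0.519967. H = 0.519967 + 0.504916 + 0.519967 = 1.5448

1.5448 bits


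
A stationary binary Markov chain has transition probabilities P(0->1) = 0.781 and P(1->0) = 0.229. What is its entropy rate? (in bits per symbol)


Stationary distribution: pi_0 = p10/(p01+p10) = 0.2267, pi_1 = 0.7733. Entropy rate H' = pi_0*H(p01) + pi_1*H(p10) = 0.2267*0.7583 + 0.7733*0.7763 = 0.7722

0.7722 bits/symbol


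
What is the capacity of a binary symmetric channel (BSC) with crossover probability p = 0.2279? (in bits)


H(p) = -p*log2(p) - (1-p)*log2(1-p) = -0.2279*log2(0.2279) - 0.7721*log2(0.7721) = 0.486231 + 0.288102 = 0.7743. C = 1 - H(p) = 1 - 0.7743 = 0.2257

0.2257 bits


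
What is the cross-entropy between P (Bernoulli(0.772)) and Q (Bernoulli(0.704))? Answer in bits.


H(P,Q) = -p*log2(q) - (1-p)*log2(1-q). -0.772*log2(0.704) = 0.390904; -0.228*log2(0.296) = 0.400443. H(P,Q) = 0.390904 + 0.400443 = 0.7913

0.7913 bits


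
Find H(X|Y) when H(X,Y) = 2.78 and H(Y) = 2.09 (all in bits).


H(X|Y) = H(X,Y) - H(Y) = 2.78 - 2.09 = 0.69

0.69 bits


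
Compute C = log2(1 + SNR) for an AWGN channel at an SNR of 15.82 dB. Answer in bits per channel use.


SNR_linear = 10^(15.82/10) = 38.1944; C = log2(1 + SNR_linear) = log2(1 + 38.1944) = 5.2926

5.2926 bits/channel use


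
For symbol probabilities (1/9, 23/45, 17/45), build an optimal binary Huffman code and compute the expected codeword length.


Huffman construction (repeatedly merge the two least-probable nodes; each merge adds 1 bit to every symbol beneath it): 1/9 + 17/45 = 22/45; 22/45 + 23/45 = 1. Resulting codeword lengths (in the order the probabilities were given): (2, 1, 2). L_avg = sum(p_i * l_i) = 1/9*2 + 23/45*1 + 17/45*2 = 67/45 = 1.4889

1.4889 bits


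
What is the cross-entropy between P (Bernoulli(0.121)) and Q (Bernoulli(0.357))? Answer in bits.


H(P,Q) = -p*log2(q) - (1-p)*log2(1-q). -0.121*log2(0.357) = 0.179806; -0.879*log2(0.643) = 0.560019. H(P,Q) = 0.179806 + 0.560019 = 0.7398

0.7398 bits


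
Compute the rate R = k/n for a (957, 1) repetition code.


Rate = k/n = 1/957

1/957


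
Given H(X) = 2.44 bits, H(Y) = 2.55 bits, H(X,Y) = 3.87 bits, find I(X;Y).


I(X;Y) = H(X) + H(Y) - H(X,Y) = 2.44 + 2.55 - 3.87 = 1.12

1.12 bits


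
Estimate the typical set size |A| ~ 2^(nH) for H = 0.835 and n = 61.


log2|A_typical| = nH = 61 * 0.835 = 50.935, so |A_typical| ~ 2^50.935 = 2.153e+15

2.153e+15


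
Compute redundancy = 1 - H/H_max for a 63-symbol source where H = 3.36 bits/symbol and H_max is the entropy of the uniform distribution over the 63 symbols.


H_max = log2(K) = log2(63) = 5.9773 bits/symbol. Redundancy = 1 - H/H_max = 1 - 3.36/5.9773 = 1 - 0.5621 = 0.4379

0.4379


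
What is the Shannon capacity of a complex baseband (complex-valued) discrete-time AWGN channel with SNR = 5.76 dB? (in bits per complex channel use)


SNR_linear = 10^(5.76/10) = 3.767; C = log2(1 + SNR_linear) = log2(1 + 3.767) = 2.2531

2.2531 bits/channel use


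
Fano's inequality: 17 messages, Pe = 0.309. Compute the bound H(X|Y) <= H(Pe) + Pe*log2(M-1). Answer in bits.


H(Pe) = -Pe*log2(Pe) - (1-Pe)*log2(1-Pe) = -0.309*log2(0.309) - 0.691*log2(0.691) = 0.523545 + 0.368470 = 0.892. Pe*log2(M-1) = 0.309*log2(16) = 1.236000. Bound = H(Pe) + Pe*log2(M-1) = 0.523545 + 0.368470 + 1.236000 = 2.128

2.128 bits


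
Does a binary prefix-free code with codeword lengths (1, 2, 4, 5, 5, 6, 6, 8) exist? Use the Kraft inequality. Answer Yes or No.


Kraft sum = sum(2^(-l_i)) = 0.9102, need <= 1. Result: satisfied (a binary prefix-free code with these lengths exists)

Yes


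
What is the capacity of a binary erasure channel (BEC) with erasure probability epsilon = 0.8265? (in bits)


C = 1 - epsilon = 1 - 0.8265 = 0.1735

0.1735 bits


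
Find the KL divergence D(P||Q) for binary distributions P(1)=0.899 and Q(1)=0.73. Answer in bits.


KL = p*log2(p/q) + (1-p)*log2((1-p)/(1-q)) = 0.899*log2(0.899/0.73) + 0.101*log2(0.101/0.27) = 0.1268

0.1268 bits


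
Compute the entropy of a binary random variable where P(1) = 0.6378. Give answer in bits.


H = -p*log2(p) - (1-p)*log2(1-p). -0.6378*log2(0.6378) = 0.413820; -0.3622*log2(0.3622) = 0.530674. H = 0.413820 + 0.530674 = 0.9445

0.9445 bits


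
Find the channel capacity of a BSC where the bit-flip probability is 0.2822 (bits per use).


H(p) = -p*log2(p) - (1-p)*log2(1-p) = -0.2822*log2(0.2822) - 0.7178*log2(0.7178) = 0.515074 + 0.343357 = 0.8584. C = 1 - H(p) = 1 - 0.8584 = 0.1416

0.1416 bits


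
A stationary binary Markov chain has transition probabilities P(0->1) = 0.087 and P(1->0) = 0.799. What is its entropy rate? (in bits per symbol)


Stationary distribution: pi_0 = p10/(p01+p10) = 0.9018, pi_1 = 0.0982. Entropy rate H' = pi_0*H(p01) + pi_1*H(p10) = 0.9018*0.4264 + 0.0982*0.7239 = 0.4556

0.4556 bits/symbol


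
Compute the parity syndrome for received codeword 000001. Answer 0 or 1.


Syndrome = XOR of all bits = 0 XOR 0 XOR 0 XOR 0 XOR 0 XOR 1 = 1

1


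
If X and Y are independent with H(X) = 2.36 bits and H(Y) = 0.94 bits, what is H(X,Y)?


For independent variables, H(X,Y) = H(X) + H(Y) = 2.36 + 0.94 = 3.3

3.3 bits


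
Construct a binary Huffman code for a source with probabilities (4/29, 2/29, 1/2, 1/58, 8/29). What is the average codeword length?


Huffman construction (repeatedly merge the two least-probable nodes; each merge adds 1 bit to every symbol beneath it): 1/58 + 2/29 = 5/58; 5/58 + 4/29 = 13/58; 13/58 + 8/29 = 1/2; 1/2 + 1/2 = 1. Resulting codeword lengths (in the order the probabilities were given): (3, 4, 1, 4, 2). L_avg = sum(p_i * l_i) = 4/29*3 + 2/29*4 + 1/2*1 + 1/58*4 + 8/29*2 = 105/58 = 1.8103

1.8103 bits


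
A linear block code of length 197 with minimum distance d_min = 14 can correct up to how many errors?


Correction capability = floor((d-1)/2) = floor((14-1)/2) = 6

6 errors


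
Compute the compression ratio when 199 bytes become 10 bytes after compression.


Ratio = original / compressed = 199 / 10 = 19.9

19.9


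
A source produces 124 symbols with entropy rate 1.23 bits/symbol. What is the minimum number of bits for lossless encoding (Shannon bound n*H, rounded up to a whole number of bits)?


Minimum bits >= n * H = 124 * 1.23 = 152.52, rounded up to a whole number of bits = 153

153 bits


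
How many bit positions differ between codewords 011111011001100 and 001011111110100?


Count differing positions: . ^ . ^ . . ^ . . ^ ^ ^ . . . = 6 differences

6


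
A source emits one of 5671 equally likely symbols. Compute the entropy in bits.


H = log2(n) = log2(5671) = 12.4694

12.4694 bits


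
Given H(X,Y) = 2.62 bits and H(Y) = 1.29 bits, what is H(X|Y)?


H(X|Y) = H(X,Y) - H(Y) = 2.62 - 1.29 = 1.33

1.33 bits


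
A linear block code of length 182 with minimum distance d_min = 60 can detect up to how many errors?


Detection capability = d_min - 1 = 60 - 1 = 59

59 errors


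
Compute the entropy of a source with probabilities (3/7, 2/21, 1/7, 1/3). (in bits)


H = -sum(p_i * log2(p_i)). Terms: -(3/7)*log2(3/7) = 0.523882; -(2/21)*log2(2/21) = 0.323078; -(1/7)*log2(1/7) = 0.401051; -(1/3)*log2(1/3) = 0.528321. H = 0.523882 + 0.323078 + 0.401051 + 0.528321 = 1.7763

1.7763 bits


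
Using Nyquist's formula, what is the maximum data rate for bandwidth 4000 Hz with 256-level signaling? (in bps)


Rate = 2 * B * log2(M) = 2 * 4000 * 8.0 = 64000.0

64000.0 bps


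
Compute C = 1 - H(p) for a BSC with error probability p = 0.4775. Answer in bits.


H(p) = -p*log2(p) - (1-p)*log2(1-p) = -0.4775*log2(0.4775) - 0.5225*log2(0.5225) = 0.509219 + 0.489320 = 0.9985. C = 1 - H(p) = 1 - 0.9985 = 0.0015

0.0015 bits


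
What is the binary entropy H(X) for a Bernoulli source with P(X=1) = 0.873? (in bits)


H = -p*log2(p) - (1-p)*log2(1-p). -0.873*log2(0.873) = 0.171061; -0.127*log2(0.127) = 0.378092. H = 0.171061 + 0.378092 = 0.5492

0.5492 bits


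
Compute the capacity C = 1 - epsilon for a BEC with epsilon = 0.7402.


C = 1 - epsilon = 1 - 0.7402 = 0.2598

0.2598 bits


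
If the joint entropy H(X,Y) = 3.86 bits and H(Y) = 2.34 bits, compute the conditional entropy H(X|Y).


H(X|Y) = H(X,Y) - H(Y) = 3.86 - 2.34 = 1.52

1.52 bits


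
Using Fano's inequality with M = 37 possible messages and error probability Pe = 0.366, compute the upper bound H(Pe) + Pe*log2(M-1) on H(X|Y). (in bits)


H(Pe) = -Pe*log2(Pe) - (1-Pe)*log2(1-Pe) = -0.366*log2(0.366) - 0.634*log2(0.634) = 0.530731 + 0.416820 = 0.9476. Pe*log2(M-1) = 0.366*log2(36) = 1.892193. Bound = H(Pe) + Pe*log2(M-1) = 0.530731 + 0.416820 + 1.892193 = 2.8397

2.8397 bits


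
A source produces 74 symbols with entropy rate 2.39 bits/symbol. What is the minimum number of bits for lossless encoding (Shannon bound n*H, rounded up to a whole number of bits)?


Minimum bits >= n * H = 74 * 2.39 = 176.86, rounded up to a whole number of bits = 177

177 bits


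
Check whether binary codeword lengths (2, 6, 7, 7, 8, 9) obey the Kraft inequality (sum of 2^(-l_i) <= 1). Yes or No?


Kraft sum = sum(2^(-l_i)) = 0.2871, need <= 1. Result: satisfied (a binary prefix-free code with these lengths exists)

Yes


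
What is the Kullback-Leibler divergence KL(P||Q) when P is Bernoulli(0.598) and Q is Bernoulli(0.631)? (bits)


KL = p*log2(p/q) + (1-p)*log2((1-p)/(1-q)) = 0.598*log2(0.598/0.631) + 0.402*log2(0.402/0.369) = 0.0033

0.0033 bits


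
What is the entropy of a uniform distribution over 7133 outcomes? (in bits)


H = log2(n) = log2(7133) = 12.8003

12.8003 bits


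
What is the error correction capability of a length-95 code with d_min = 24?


Correction capability = floor((d-1)/2) = floor((24-1)/2) = 11

11 errors


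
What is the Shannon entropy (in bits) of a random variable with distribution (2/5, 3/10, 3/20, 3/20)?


H = -sum(p_i * log2(p_i)). Terms: -(2/5)*log2(2/5) = 0.528771; -(3/10)*log2(3/10) = 0.521090; -(3/20)*log2(3/20) = 0.410545; -(3/20)*log2(3/20) = 0.410545. H = 0.528771 + 0.521090 + 0.410545 + 0.410545 = 1.871

1.871 bits


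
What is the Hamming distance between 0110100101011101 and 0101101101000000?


Count differing positions: . . ^ ^ . . ^ . . . . ^ ^ ^ . ^ = 7 differences

7


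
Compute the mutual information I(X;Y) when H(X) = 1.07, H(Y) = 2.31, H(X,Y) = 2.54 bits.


I(X;Y) = H(X) + H(Y) - H(X,Y) = 1.07 + 2.31 - 2.54 = 0.84

0.84 bits


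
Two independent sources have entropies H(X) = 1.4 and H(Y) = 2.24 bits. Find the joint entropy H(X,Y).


For independent variables, H(X,Y) = H(X) + H(Y) = 1.4 + 2.24 = 3.64

3.64 bits


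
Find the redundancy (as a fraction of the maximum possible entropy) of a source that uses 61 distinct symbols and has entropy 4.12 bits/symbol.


H_max = log2(K) = log2(61) = 5.9307 bits/symbol. Redundancy = 1 - H/H_max = 1 - 4.12/5.9307 = 1 - 0.6947 = 0.3053

0.3053


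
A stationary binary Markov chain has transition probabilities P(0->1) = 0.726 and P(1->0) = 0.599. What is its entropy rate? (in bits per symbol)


Stationary distribution: pi_0 = p10/(p01+p10) = 0.4521, pi_1 = 0.5479. Entropy rate H' = pi_0*H(p01) + pi_1*H(p10) = 0.4521*0.8471 + 0.5479*0.9715 = 0.9153

0.9153 bits/symbol


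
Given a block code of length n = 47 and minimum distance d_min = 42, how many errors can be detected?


Detection capability = d_min - 1 = 42 - 1 = 41

41 errors


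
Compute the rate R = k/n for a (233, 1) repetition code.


Rate = k/n = 1/233

1/233


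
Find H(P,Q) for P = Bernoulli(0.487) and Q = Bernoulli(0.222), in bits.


H(P,Q) = -p*log2(q) - (1-p)*log2(1-q). -0.487*log2(0.222) = 1.057456; -0.513*log2(0.778) = 0.185787. H(P,Q) = 1.057456 + 0.185787 = 1.2432

1.2432 bits


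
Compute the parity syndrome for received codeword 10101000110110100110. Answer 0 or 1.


Syndrome = XOR of all bits = 1 XOR 0 XOR 1 XOR 0 XOR 1 XOR 0 XOR 0 XOR 0 XOR 1 XOR 1 XOR 0 XOR 1 XOR 1 XOR 0 XOR 1 XOR 0 XOR 0 XOR 1 XOR 1 XOR 0 = 0

0


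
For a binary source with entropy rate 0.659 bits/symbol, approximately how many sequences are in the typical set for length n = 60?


log2|A_typical| = nH = 60 * 0.659 = 39.54, so |A_typical| ~ 2^39.54 = 7.993e+11

7.993e+11


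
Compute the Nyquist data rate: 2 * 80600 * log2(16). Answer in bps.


Rate = 2 * B * log2(M) = 2 * 80600 * 4.0 = 644800.0

644800.0 bps


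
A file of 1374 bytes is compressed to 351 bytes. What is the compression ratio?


Ratio = original / compressed = 1374 / 351 = 3.9145

3.9145


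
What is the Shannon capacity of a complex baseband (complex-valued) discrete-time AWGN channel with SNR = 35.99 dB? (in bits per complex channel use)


SNR_linear = 10^(35.99/10) = 3971.9155; C = log2(1 + SNR_linear) = log2(1 + 3971.9155) = 11.956

11.956 bits/channel use


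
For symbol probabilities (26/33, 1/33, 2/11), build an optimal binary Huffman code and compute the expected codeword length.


Huffman construction (repeatedly merge the two least-probable nodes; each merge adds 1 bit to every symbol beneath it): 1/33 + 2/11 = 7/33; 7/33 + 26/33 = 1. Resulting codeword lengths (in the order the probabilities were given): (1, 2, 2). L_avg = sum(p_i * l_i) = 26/33*1 + 1/33*2 + 2/11*2 = 40/33 = 1.2121

1.2121 bits


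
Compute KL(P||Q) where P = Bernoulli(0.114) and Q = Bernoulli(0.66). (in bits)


KL = p*log2(p/q) + (1-p)*log2((1-p)/(1-q)) = 0.114*log2(0.114/0.66) + 0.886*log2(0.886/0.34) = 0.9354

0.9354 bits


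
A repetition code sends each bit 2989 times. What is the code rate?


Rate = k/n = 1/2989

1/2989


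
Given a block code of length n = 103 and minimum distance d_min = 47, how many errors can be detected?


Detection capability = d_min - 1 = 47 - 1 = 46

46 errors


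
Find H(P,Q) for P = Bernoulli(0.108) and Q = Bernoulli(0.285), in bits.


H(P,Q) = -p*log2(q) - (1-p)*log2(1-q). -0.108*log2(0.285) = 0.195584; -0.892*log2(0.715) = 0.431714. H(P,Q) = 0.195584 + 0.431714 = 0.6273

0.6273 bits


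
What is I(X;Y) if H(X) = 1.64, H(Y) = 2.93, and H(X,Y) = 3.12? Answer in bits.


I(X;Y) = H(X) + H(Y) - H(X,Y) = 1.64 + 2.93 - 3.12 = 1.45

1.45 bits


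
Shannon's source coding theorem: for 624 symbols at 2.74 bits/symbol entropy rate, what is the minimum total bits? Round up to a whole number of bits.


Minimum bits >= n * H = 624 * 2.74 = 1709.76, rounded up to a whole number of bits = 1710

1710 bits


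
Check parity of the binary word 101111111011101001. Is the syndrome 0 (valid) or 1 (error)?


Syndrome = XOR of all bits = 1 XOR 0 XOR 1 XOR 1 XOR 1 XOR 1 XOR 1 XOR 1 XOR 1 XOR 0 XOR 1 XOR 1 XOR 1 XOR 0 XOR 1 XOR 0 XOR 0 XOR 1 = 1

1


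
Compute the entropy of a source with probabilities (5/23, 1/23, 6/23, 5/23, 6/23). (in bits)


H = -sum(p_i * log2(p_i)). Terms: -(5/23)*log2(5/23) = 0.478616; -(1/23)*log2(1/23) = 0.196677; -(6/23)*log2(6/23) = 0.505722; -(5/23)*log2(5/23) = 0.478616; -(6/23)*log2(6/23) = 0.505722. H = 0.478616 + 0.196677 + 0.505722 + 0.478616 + 0.505722 = 2.1654

2.1654 bits


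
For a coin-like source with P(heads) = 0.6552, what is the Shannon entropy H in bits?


H = -p*log2(p) - (1-p)*log2(1-p). -0.6552*log2(0.6552) = 0.399667; -0.3448*log2(0.3448) = 0.529671. H = 0.399667 + 0.529671 = 0.9293

0.9293 bits


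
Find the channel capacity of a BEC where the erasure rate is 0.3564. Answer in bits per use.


C = 1 - epsilon = 1 - 0.3564 = 0.6436

0.6436 bits


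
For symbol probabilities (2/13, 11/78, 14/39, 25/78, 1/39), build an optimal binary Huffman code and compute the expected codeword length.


Huffman construction (repeatedly merge the two least-probable nodes; each merge adds 1 bit to every symbol beneath it): 1/39 + 11/78 = 1/6; 2/13 + 1/6 = 25/78; 25/78 + 25/78 = 25/39; 14/39 + 25/39 = 1. Resulting codeword lengths (in the order the probabilities were given): (3, 4, 1, 2, 4). L_avg = sum(p_i * l_i) = 2/13*3 + 11/78*4 + 14/39*1 + 25/78*2 + 1/39*4 = 83/39 = 2.1282

2.1282 bits


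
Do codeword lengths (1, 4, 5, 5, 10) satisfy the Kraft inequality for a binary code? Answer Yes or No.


Kraft sum = sum(2^(-l_i)) = 0.626, need <= 1. Result: satisfied (a binary prefix-free code with these lengths exists)

Yes


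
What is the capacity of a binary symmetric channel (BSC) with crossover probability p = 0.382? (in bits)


H(p) = -p*log2(p) - (1-p)*log2(1-p) = -0.382*log2(0.382) - 0.618*log2(0.618) = 0.530352 + 0.429091 = 0.9594. C = 1 - H(p) = 1 - 0.9594 = 0.0406

0.0406 bits


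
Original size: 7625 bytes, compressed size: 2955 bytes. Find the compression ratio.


Ratio = original / compressed = 7625 / 2955 = 2.5804

2.5804


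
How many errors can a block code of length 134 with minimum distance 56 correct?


Correction capability = floor((d-1)/2) = floor((56-1)/2) = 27

27 errors


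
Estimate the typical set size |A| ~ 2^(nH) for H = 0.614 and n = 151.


log2|A_typical| = nH = 151 * 0.614 = 92.714, so |A_typical| ~ 2^92.714 = 8.123e+27

8.123e+27


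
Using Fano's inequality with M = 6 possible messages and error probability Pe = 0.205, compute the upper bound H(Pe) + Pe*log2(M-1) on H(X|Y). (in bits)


H(Pe) = -Pe*log2(Pe) - (1-Pe)*log2(1-Pe) = -0.205*log2(0.205) - 0.795*log2(0.795) = 0.468692 + 0.263124 = 0.7318. Pe*log2(M-1) = 0.205*log2(5) = 0.475995. Bound = H(Pe) + Pe*log2(M-1) = 0.468692 + 0.263124 + 0.475995 = 1.2078

1.2078 bits


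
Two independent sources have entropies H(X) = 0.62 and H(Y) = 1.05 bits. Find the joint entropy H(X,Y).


For independent variables, H(X,Y) = H(X) + H(Y) = 0.62 + 1.05 = 1.67

1.67 bits


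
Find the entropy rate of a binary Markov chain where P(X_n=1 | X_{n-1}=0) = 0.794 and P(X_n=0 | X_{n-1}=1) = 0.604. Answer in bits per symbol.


Stationary distribution: pi_0 = p10/(p01+p10) = 0.432, pi_1 = 0.568. Entropy rate H' = pi_0*H(p01) + pi_1*H(p10) = 0.432*0.7338 + 0.568*0.9686 = 0.8671

0.8671 bits/symbol


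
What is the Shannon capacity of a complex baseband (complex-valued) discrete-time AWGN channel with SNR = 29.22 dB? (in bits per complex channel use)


SNR_linear = 10^(29.22/10) = 835.603; C = log2(1 + SNR_linear) = log2(1 + 835.603) = 9.7084

9.7084 bits/channel use


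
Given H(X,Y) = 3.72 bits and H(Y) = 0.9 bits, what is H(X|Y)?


H(X|Y) = H(X,Y) - H(Y) = 3.72 - 0.9 = 2.82

2.82 bits


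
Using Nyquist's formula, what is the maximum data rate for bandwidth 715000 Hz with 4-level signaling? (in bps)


Rate = 2 * B * log2(M) = 2 * 715000 * 2.0 = 2860000.0

2860000.0 bps


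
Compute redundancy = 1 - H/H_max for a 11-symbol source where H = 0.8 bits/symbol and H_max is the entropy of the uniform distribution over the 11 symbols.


H_max = log2(K) = log2(11) = 3.4594 bits/symbol. Redundancy = 1 - H/H_max = 1 - 0.8/3.4594 = 1 - 0.2313 = 0.7687

0.7687


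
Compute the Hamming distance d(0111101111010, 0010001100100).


Count differing positions: . ^ . ^ ^ . . . ^ ^ ^ ^ . = 7 differences

7


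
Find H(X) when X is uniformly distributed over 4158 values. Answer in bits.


H = log2(n) = log2(4158) = 12.0217

12.0217 bits


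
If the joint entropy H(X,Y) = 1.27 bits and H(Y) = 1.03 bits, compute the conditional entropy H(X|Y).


H(X|Y) = H(X,Y) - H(Y) = 1.27 - 1.03 = 0.24

0.24 bits


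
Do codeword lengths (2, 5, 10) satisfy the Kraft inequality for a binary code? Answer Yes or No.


Kraft sum = sum(2^(-l_i)) = 0.2822, need <= 1. Result: satisfied (a binary prefix-free code with these lengths exists)

Yes


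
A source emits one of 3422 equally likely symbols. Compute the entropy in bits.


H = log2(n) = log2(3422) = 11.7406

11.7406 bits


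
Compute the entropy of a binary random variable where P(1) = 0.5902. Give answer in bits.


H = -p*log2(p) - (1-p)*log2(1-p). -0.5902*log2(0.5902) = 0.448979; -0.4098*log2(0.4098) = 0.527416. H = 0.448979 + 0.527416 = 0.9764

0.9764 bits


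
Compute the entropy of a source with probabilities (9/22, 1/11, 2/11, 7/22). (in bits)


H = -sum(p_i * log2(p_i)). Terms: -(9/22)*log2(9/22) = 0.527525; -(1/11)*log2(1/11) = 0.314494; -(2/11)*log2(2/11) = 0.447169; -(7/22)*log2(7/22) = 0.525661. H = 0.527525 + 0.314494 + 0.447169 + 0.525661 = 1.8148

1.8148 bits


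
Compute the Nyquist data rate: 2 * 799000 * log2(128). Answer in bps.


Rate = 2 * B * log2(M) = 2 * 799000 * 7.0 = 11186000.0

11186000.0 bps


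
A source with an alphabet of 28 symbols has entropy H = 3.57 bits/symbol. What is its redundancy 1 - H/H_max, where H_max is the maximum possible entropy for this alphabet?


H_max = log2(K) = log2(28) = 4.8074 bits/symbol. Redundancy = 1 - H/H_max = 1 - 3.57/4.8074 = 1 - 0.7426 = 0.2574

0.2574


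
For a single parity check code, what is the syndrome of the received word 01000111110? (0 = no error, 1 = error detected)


Syndrome = XOR of all bits = 0 XOR 1 XOR 0 XOR 0 XOR 0 XOR 1 XOR 1 XOR 1 XOR 1 XOR 1 XOR 0 = 0

0


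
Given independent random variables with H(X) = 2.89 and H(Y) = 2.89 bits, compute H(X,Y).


For independent variables, H(X,Y) = H(X) + H(Y) = 2.89 + 2.89 = 5.78

5.78 bits


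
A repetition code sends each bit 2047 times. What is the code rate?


Rate = k/n = 1/2047

1/2047


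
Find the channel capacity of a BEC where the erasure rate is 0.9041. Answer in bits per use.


C = 1 - epsilon = 1 - 0.9041 = 0.0959

0.0959 bits


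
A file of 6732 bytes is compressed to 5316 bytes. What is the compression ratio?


Ratio = original / compressed = 6732 / 5316 = 1.2664

1.2664


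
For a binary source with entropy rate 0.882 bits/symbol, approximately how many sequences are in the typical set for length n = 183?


log2|A_typical| = nH = 183 * 0.882 = 161.406, so |A_typical| ~ 2^161.406 = 3.873e+48

3.873e+48


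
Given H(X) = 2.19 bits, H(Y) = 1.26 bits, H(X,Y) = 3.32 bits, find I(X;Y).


I(X;Y) = H(X) + H(Y) - H(X,Y) = 2.19 + 1.26 - 3.32 = 0.13

0.13 bits


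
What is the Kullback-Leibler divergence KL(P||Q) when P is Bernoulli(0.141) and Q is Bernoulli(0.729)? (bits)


KL = p*log2(p/q) + (1-p)*log2((1-p)/(1-q)) = 0.141*log2(0.141/0.729) + 0.859*log2(0.859/0.271) = 1.0955

1.0955 bits


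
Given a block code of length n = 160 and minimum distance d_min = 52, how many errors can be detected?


Detection capability = d_min - 1 = 52 - 1 = 51

51 errors


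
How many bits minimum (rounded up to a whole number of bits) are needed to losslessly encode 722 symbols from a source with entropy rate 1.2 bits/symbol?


Minimum bits >= n * H = 722 * 1.2 = 866.4, rounded up to a whole number of bits = 867

867 bits


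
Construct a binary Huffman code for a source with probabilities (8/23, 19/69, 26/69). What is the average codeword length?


Huffman construction (repeatedly merge the two least-probable nodes; each merge adds 1 bit to every symbol beneath it): 19/69 + 8/23 = 43/69; 26/69 + 43/69 = 1. Resulting codeword lengths (in the order the probabilities were given): (2, 2, 1). L_avg = sum(p_i * l_i) = 8/23*2 + 19/69*2 + 26/69*1 = 112/69 = 1.6232

1.6232 bits


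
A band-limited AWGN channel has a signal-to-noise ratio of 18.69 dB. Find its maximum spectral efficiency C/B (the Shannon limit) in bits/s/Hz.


SNR_linear = 10^(18.69/10) = 73.9605; C/B = log2(1 + SNR_linear) = log2(1 + 73.9605) = 6.2281

6.2281 bits/s/Hz


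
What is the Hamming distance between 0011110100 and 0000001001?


Count differing positions: . . ^ ^ ^ ^ ^ ^ . ^ = 7 differences

7


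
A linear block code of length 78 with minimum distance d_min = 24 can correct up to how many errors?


Correction capability = floor((d-1)/2) = floor((24-1)/2) = 11

11 errors


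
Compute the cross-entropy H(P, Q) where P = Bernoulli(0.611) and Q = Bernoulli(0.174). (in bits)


H(P,Q) = -p*log2(q) - (1-p)*log2(1-q). -0.611*log2(0.174) = 1.541456; -0.389*log2(0.826) = 0.107281. H(P,Q) = 1.541456 + 0.107281 = 1.6487

1.6487 bits


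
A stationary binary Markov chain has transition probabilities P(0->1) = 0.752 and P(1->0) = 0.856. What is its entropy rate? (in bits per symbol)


Stationary distribution: pi_0 = p10/(p01+p10) = 0.5323, pi_1 = 0.4677. Entropy rate H' = pi_0*H(p01) + pi_1*H(p10) = 0.5323*0.8081 + 0.4677*0.5946 = 0.7083

0.7083 bits/symbol


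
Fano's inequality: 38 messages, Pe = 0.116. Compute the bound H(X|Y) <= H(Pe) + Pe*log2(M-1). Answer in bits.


H(Pe) = -Pe*log2(Pe) - (1-Pe)*log2(1-Pe) = -0.116*log2(0.116) - 0.884*log2(0.884) = 0.360505 + 0.157247 = 0.5178. Pe*log2(M-1) = 0.116*log2(37) = 0.604297. Bound = H(Pe) + Pe*log2(M-1) = 0.360505 + 0.157247 + 0.604297 = 1.122

1.122 bits


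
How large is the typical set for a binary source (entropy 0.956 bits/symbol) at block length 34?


log2|A_typical| = nH = 34 * 0.956 = 32.504, so |A_typical| ~ 2^32.504 = 6.091e+09

6.091e+09


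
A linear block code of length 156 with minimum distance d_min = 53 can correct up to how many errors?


Correction capability = floor((d-1)/2) = floor((53-1)/2) = 26

26 errors


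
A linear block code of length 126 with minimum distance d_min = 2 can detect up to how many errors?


Detection capability = d_min - 1 = 2 - 1 = 1

1 errors


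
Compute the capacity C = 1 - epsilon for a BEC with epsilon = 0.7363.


C = 1 - epsilon = 1 - 0.7363 = 0.2637

0.2637 bits


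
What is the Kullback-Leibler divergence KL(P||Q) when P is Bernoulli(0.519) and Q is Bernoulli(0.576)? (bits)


KL = p*log2(p/q) + (1-p)*log2((1-p)/(1-q)) = 0.519*log2(0.519/0.576) + 0.481*log2(0.481/0.424) = 0.0095

0.0095 bits


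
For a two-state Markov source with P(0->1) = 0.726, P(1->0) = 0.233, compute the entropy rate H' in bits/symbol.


Stationary distribution: pi_0 = p10/(p01+p10) = 0.243, pi_1 = 0.757. Entropy rate H' = pi_0*H(p01) + pi_1*H(p10) = 0.243*0.8471 + 0.757*0.7832 = 0.7987

0.7987 bits/symbol


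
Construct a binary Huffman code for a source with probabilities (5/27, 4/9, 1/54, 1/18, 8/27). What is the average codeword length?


Huffman construction (repeatedly merge the two least-probable nodes; each merge adds 1 bit to every symbol beneath it): 1/54 + 1/18 = 2/27; 2/27 + 5/27 = 7/27; 7/27 + 8/27 = 5/9; 4/9 + 5/9 = 1. Resulting codeword lengths (in the order the probabilities were given): (3, 1, 4, 4, 2). L_avg = sum(p_i * l_i) = 5/27*3 + 4/9*1 + 1/54*4 + 1/18*4 + 8/27*2 = 17/9 = 1.8889

1.8889 bits


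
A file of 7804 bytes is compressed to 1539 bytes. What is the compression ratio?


Ratio = original / compressed = 7804 / 1539 = 5.0708

5.0708


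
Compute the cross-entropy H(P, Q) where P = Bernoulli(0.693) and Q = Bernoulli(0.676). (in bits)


H(P,Q) = -p*log2(q) - (1-p)*log2(1-q). -0.693*log2(0.676) = 0.391479; -0.307*log2(0.324) = 0.499162. H(P,Q) = 0.391479 + 0.499162 = 0.8906

0.8906 bits


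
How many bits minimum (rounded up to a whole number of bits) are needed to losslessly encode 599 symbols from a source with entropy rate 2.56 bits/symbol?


Minimum bits >= n * H = 599 * 2.56 = 1533.44, rounded up to a whole number of bits = 1534

1534 bits


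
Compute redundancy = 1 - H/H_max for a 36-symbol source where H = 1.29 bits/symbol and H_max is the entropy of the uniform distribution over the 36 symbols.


H_max = log2(K) = log2(36) = 5.1699 bits/symbol. Redundancy = 1 - H/H_max = 1 - 1.29/5.1699 = 1 - 0.2495 = 0.7505

0.7505


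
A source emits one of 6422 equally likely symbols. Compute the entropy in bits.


H = log2(n) = log2(6422) = 12.6488

12.6488 bits


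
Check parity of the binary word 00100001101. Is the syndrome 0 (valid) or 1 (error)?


Syndrome = XOR of all bits = 0 XOR 0 XOR 1 XOR 0 XOR 0 XOR 0 XOR 0 XOR 1 XOR 1 XOR 0 XOR 1 = 0

0


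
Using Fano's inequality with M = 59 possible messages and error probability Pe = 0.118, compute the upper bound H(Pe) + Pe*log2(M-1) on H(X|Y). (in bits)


H(Pe) = -Pe*log2(Pe) - (1-Pe)*log2(1-Pe) = -0.118*log2(0.118) - 0.882*log2(0.882) = 0.363811 + 0.159774 = 0.5236. Pe*log2(M-1) = 0.118*log2(58) = 0.691242. Bound = H(Pe) + Pe*log2(M-1) = 0.363811 + 0.159774 + 0.691242 = 1.2148

1.2148 bits


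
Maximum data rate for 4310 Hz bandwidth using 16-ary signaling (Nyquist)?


Rate = 2 * B * log2(M) = 2 * 4310 * 4.0 = 34480.0

34480.0 bps


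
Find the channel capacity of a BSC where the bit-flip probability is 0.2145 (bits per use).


H(p) = -p*log2(p) - (1-p)*log2(1-p) = -0.2145*log2(0.2145) - 0.7855*log2(0.7855) = 0.476394 + 0.273603 = 0.75. C = 1 - H(p) = 1 - 0.75 = 0.25

0.25 bits


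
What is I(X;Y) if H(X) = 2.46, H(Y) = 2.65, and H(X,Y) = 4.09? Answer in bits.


I(X;Y) = H(X) + H(Y) - H(X,Y) = 2.46 + 2.65 - 4.09 = 1.02

1.02 bits


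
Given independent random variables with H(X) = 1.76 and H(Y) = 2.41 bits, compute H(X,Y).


For independent variables, H(X,Y) = H(X) + H(Y) = 1.76 + 2.41 = 4.17

4.17 bits


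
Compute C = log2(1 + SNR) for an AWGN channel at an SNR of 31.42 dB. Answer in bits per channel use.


SNR_linear = 10^(31.42/10) = 1386.7558; C = log2(1 + SNR_linear) = log2(1 + 1386.7558) = 10.4385

10.4385 bits/channel use


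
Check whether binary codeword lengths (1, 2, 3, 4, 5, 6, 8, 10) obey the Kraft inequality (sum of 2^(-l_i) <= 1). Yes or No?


Kraft sum = sum(2^(-l_i)) = 0.9893, need <= 1. Result: satisfied (a binary prefix-free code with these lengths exists)

Yes


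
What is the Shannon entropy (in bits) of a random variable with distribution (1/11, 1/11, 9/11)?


H = -sum(p_i * log2(p_i)). Terms: -(1/11)*log2(1/11) = 0.314494; -(1/11)*log2(1/11) = 0.314494; -(9/11)*log2(9/11) = 0.236869. H = 0.314494 + 0.314494 + 0.236869 = 0.8659

0.8659 bits


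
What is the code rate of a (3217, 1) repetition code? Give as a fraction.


Rate = k/n = 1/3217

1/3217


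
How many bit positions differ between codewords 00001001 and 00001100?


Count differing positions: . . . . . ^ . ^ = 2 differences

2


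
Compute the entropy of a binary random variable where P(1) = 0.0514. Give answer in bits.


H = -p*log2(p) - (1-p)*log2(1-p). -0.0514*log2(0.0514) = 0.220099; -0.9486*log2(0.9486) = 0.072215. H = 0.220099 + 0.072215 = 0.2923

0.2923 bits


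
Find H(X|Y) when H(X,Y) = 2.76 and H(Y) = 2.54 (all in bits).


H(X|Y) = H(X,Y) - H(Y) = 2.76 - 2.54 = 0.22

0.22 bits


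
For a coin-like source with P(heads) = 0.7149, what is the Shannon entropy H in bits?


H = -p*log2(p) - (1-p)*log2(1-p). -0.7149*log2(0.7149) = 0.346145; -0.2851*log2(0.2851) = 0.516162. H = 0.346145 + 0.516162 = 0.8623

0.8623 bits
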